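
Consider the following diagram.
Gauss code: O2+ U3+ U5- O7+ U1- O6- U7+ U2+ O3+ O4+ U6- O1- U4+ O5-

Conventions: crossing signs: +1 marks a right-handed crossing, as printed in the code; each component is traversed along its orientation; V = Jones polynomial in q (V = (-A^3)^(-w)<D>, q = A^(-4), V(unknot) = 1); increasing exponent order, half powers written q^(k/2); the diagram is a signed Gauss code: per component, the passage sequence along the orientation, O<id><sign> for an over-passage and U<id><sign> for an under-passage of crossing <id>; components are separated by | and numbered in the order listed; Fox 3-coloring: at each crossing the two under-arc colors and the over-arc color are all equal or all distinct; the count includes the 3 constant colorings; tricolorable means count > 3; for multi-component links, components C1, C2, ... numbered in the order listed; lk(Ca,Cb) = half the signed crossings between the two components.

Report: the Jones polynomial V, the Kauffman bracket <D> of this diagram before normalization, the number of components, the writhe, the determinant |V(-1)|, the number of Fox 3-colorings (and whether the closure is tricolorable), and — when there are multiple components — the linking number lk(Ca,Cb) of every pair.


Jones polynomial: V(q) = q^-2 - q^-1 + 2 - 2q + q^2 - q^3 + q^4
<D> = -A^-13 + A^-9 - A^-5 + 2A^-1 - 2A^3 + A^7 - A^11; writhe +1
components 1, writhe +1 (7 crossings)
3-colorings: 9 of 3^7, det 9 — tricolorable
note: w = +1 (over 7 crossings) is diagram-only; (-A^3)^(-1) removes it from V


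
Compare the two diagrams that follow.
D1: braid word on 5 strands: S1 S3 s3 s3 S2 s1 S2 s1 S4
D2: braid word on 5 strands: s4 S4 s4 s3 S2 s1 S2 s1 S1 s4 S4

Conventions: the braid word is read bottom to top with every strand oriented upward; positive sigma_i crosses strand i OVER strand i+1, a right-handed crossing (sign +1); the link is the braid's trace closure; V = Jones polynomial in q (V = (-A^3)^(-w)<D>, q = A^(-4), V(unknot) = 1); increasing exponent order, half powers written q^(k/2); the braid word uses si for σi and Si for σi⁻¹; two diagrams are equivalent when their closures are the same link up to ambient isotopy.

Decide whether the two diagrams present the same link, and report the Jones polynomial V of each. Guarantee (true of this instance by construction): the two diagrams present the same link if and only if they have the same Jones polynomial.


equivalent: yes
D1 (bracket A^-1 + A^7; 9 crossings at w = -1): V = -q^(-5/2) - q^(-1/2)
V(D2) = -q^(-5/2) - q^(-1/2)  (w +1, c 11, <D> = A^5 + A^13)
key observation: all 2 diagrams share one V(q), hence one class


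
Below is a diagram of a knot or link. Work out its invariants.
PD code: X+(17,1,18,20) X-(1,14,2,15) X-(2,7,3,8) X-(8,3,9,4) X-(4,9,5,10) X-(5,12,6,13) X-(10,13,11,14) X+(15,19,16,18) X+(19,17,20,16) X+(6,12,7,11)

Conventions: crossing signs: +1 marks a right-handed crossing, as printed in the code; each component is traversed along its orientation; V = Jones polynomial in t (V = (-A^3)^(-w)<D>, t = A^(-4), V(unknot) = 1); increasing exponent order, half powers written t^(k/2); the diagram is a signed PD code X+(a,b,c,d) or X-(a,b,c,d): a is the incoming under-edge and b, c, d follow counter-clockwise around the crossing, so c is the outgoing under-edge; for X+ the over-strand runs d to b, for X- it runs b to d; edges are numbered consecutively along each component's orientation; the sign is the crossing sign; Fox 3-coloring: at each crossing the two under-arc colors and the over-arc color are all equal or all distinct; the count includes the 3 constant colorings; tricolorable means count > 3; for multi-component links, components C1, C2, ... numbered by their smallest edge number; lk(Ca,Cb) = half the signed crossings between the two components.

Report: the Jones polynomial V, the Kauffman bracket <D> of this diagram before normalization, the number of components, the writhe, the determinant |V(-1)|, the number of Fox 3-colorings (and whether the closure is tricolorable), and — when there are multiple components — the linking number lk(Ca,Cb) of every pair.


Jones polynomial: V(t) = -t^-3 + t^-2 - t^-1 + 3 - t + t^2 - t^3
<D> = -A^-18 + A^-14 - A^-10 + 3A^-6 - A^-2 + A^2 - A^6; writhe -2
components 1, writhe -2 (10 crossings)
3-colorings: 27 of 3^10, det 9 — tricolorable
note: w = -2 (over 10 crossings) is diagram-only; (-A^3)^(2) removes it from V


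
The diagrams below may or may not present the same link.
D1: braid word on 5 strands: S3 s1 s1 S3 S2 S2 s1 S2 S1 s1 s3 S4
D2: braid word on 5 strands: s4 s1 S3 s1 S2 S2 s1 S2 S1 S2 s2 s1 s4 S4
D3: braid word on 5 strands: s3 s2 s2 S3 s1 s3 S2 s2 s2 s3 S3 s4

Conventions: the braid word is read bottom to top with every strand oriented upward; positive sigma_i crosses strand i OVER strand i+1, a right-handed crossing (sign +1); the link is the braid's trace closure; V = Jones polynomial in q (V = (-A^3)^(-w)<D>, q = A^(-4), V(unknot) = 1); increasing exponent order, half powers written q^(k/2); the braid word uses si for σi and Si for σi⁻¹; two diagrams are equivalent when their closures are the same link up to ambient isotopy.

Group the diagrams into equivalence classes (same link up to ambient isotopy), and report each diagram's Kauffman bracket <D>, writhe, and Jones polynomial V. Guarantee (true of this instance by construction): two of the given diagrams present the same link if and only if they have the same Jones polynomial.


equivalence classes: {D1, D2} | {D3}
D1 (bracket -A^-18 + 2A^-14 - 2A^-10 + 3A^-6 - 2A^-2 + 2A^2 - A^6; 12 crossings at w = -2): V = -q^-3 + 2q^-2 - 2q^-1 + 3 - 2q + 2q^2 - q^3
V(D2) = -q^-3 + 2q^-2 - 2q^-1 + 3 - 2q + 2q^2 - q^3  [14 crossings, <D> = -A^-12 + 2A^-8 - 2A^-4 + 3 - 2A^4 + 2A^8 - A^12, w = 0]
V(D3) = q + q^3 - q^4  [12 crossings, <D> = -A^2 + A^6 + A^14, w = +6]
key observation: comparing 3 Jones polynomials yields 2 groups


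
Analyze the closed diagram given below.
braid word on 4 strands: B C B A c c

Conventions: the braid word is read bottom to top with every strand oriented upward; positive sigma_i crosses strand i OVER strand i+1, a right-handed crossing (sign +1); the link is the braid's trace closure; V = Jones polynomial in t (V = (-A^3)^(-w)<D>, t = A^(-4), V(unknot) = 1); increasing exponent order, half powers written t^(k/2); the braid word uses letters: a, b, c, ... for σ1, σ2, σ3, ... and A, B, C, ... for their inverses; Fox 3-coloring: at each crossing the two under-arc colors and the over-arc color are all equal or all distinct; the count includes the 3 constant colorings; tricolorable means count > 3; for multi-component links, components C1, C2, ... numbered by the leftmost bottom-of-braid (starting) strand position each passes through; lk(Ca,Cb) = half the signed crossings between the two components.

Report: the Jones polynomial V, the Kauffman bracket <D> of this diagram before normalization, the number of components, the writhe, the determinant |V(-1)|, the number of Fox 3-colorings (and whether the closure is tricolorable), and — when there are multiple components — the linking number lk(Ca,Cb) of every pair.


V(t) = -t^(-1/2) - t^(1/2)
bracket: -A^-8 - A^-4, w = -2
2 components, writhe -2, over 6 crossings
lk(C1,C2) = 0
det 0, colorings 9 of 3^6 — tricolorable
observation: the span of V is 1, within the link bound 6 + 2 - 1


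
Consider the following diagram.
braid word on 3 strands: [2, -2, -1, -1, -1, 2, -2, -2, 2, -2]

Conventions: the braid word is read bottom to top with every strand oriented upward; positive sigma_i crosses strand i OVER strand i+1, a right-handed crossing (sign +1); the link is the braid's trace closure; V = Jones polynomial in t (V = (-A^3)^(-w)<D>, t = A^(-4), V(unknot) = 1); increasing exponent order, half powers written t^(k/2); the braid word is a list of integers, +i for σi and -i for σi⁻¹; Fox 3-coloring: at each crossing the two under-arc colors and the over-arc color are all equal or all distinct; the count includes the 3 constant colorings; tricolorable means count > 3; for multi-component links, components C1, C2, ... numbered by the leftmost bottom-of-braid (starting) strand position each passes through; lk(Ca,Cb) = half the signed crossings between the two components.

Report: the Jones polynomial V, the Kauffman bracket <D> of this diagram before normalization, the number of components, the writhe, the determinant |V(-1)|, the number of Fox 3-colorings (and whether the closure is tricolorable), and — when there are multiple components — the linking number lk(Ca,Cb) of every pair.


Jones polynomial: V(t) = -t^-4 + t^-3 + t^-1
<D> = A^-8 + 1 - A^4; writhe -4
components 1, writhe -4 (10 crossings)
3-colorings: 9 of 3^10, det 3 — tricolorable
note: V spans 3 powers of t: at least 3 crossings in any diagram


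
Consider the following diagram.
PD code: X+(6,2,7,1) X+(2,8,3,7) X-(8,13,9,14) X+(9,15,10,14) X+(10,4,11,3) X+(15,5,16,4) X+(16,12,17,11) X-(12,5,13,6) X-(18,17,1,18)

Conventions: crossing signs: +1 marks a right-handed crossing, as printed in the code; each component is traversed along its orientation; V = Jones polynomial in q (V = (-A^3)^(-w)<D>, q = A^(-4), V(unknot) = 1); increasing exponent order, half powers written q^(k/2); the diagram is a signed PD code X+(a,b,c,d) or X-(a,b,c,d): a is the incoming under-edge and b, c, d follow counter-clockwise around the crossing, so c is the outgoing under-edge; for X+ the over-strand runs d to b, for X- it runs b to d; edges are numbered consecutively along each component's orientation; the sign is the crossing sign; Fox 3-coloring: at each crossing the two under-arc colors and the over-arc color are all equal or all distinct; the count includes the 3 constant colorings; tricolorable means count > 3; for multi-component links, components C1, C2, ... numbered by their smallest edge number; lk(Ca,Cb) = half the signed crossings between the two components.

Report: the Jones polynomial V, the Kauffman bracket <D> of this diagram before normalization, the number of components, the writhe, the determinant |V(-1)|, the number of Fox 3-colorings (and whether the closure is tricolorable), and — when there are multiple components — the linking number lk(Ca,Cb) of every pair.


V = q + q^3 - q^4
<D> = A^-7 - A^-3 - A^5 (w = +3)
1 component over 9 crossings, w = +3
9 Fox colorings among 3^9, |V(-1)| = 3: tricolorable
why: det 3 = |V(-1)|; divisible by 3, so tricolorable


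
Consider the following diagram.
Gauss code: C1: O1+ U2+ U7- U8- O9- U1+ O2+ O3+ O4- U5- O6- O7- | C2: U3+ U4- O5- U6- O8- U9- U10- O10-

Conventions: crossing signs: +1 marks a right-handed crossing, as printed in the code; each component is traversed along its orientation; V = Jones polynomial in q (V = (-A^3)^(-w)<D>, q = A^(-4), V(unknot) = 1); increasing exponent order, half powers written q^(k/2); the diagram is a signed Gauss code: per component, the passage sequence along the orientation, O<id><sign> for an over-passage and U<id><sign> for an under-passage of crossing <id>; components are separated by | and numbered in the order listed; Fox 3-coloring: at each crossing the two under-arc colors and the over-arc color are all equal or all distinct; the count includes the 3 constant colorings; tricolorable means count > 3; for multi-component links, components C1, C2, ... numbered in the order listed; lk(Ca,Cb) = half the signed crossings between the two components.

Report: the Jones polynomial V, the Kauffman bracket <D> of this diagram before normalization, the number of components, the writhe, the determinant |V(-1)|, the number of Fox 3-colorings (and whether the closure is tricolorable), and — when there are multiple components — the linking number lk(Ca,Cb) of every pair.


Jones polynomial: V(q) = -q^(-9/2) - q^(-5/2) + q^(-3/2) - q^(-1/2)
<D> = -A^-10 + A^-6 - A^-2 - A^6; writhe -4
components 2, writhe -4 (10 crossings)
linking number lk(C1,C2) = -2
3-colorings: 3 of 3^10, det 4 — not tricolorable
note: |V(-1)| = 4: so not tricolorable, since 3 does not divide 4


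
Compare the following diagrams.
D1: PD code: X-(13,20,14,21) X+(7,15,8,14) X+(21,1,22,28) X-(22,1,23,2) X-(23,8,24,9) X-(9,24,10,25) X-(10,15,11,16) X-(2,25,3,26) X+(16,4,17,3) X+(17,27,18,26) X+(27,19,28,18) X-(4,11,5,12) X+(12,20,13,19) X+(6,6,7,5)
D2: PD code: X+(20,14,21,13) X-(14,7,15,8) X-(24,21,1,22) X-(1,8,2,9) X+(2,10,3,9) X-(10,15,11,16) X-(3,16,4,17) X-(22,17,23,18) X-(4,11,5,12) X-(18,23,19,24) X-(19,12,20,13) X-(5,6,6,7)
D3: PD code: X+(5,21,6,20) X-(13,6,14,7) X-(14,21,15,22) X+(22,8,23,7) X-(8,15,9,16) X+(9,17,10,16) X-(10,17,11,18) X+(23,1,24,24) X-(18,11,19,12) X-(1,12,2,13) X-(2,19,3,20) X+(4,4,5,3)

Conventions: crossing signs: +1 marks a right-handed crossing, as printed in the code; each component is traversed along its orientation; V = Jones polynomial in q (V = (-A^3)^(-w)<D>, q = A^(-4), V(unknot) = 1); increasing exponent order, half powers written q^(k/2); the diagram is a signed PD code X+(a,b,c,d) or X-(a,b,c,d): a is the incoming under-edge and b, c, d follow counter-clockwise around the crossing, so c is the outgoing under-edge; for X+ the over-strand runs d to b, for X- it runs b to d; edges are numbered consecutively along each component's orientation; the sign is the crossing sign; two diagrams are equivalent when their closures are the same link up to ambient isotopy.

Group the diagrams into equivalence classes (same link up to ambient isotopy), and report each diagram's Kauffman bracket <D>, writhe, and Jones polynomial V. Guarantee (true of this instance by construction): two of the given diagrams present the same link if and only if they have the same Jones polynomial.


equivalence classes: {D1} | {D2} | {D3}
D1 (bracket A^-8 - A^-4 + 1 - A^4 + A^8; 14 crossings at w = 0): V = q^-2 - q^-1 + 1 - q + q^2
D2 (bracket A^-16 + 2A^-8 - 2A^-4 + 1 - 2A^4 + A^8; 12 crossings at w = -8): V = q^-8 - 2q^-7 + q^-6 - 2q^-5 + 2q^-4 + q^-2
V(D3) = -q^-6 + q^-5 - q^-4 + 2q^-3 - q^-2 + q^-1  [12 crossings, <D> = A^-2 - A^2 + 2A^6 - A^10 + A^14 - A^18, w = -2]
key observation: comparing 3 Jones polynomials yields 3 groups


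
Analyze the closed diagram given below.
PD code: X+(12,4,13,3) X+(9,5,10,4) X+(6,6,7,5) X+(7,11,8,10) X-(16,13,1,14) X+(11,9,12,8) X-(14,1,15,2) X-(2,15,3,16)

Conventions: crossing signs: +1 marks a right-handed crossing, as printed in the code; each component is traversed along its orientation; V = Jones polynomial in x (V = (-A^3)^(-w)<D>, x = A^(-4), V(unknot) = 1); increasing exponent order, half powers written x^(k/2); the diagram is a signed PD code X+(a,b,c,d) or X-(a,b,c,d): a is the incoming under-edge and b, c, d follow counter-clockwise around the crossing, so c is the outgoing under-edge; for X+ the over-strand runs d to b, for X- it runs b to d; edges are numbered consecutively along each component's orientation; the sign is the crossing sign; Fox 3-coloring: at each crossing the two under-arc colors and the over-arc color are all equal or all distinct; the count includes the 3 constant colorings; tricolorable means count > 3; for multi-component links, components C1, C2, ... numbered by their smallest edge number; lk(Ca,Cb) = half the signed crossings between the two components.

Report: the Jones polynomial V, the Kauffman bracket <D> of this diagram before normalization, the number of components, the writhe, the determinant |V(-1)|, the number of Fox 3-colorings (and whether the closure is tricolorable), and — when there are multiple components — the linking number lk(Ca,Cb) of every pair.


Jones polynomial: V(x) = -x^-3 + x^-2 - x^-1 + 3 - x + x^2 - x^3
<D> = -A^-6 + A^-2 - A^2 + 3A^6 - A^10 + A^14 - A^18; writhe +2
components 1, writhe +2 (8 crossings)
3-colorings: 27 of 3^8, det 9 — tricolorable
note: det 9 = |V(-1)|; divisible by 3, so tricolorable


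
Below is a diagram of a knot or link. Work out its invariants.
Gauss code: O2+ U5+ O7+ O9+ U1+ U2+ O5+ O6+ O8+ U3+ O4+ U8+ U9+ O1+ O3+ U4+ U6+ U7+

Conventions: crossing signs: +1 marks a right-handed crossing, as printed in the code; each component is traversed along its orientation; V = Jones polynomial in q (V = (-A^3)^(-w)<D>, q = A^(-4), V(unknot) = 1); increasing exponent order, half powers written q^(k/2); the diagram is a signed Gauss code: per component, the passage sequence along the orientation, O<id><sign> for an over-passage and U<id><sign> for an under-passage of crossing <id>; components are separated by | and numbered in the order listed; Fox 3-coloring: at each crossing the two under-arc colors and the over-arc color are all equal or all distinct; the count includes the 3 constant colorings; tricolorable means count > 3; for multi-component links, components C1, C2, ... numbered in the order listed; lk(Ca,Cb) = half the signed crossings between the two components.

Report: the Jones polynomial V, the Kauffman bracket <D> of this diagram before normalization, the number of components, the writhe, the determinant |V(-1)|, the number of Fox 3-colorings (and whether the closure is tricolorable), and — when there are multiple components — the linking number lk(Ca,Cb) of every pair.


Jones polynomial: V(q) = q^3 + q^5 - q^8
<D> = A^-5 - A^7 - A^15; writhe +9
components 1, writhe +9 (9 crossings)
3-colorings: 9 of 3^9, det 3 — tricolorable
note: |V(-1)| = 3: so tricolorable, since 3 divides 3


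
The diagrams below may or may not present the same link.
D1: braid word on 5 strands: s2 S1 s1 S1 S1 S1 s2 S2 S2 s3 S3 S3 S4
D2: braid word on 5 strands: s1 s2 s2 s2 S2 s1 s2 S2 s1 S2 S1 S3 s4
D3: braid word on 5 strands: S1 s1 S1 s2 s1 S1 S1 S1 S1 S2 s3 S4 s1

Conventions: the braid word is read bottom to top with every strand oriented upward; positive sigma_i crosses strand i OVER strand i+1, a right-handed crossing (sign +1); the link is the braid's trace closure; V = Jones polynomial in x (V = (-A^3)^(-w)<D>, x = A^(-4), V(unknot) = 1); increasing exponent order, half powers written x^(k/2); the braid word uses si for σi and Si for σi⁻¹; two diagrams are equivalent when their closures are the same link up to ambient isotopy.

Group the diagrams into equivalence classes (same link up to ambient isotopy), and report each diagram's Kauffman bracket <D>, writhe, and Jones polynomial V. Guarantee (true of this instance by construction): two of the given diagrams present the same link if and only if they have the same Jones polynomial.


grouping into links: {D1, D3} | {D2}
V(D1) = x^(-9/2) - x^(-5/2) - x^(-3/2) - x^(-1/2)  (w -5, c 13, <D> = A^-13 + A^-9 + A^-5 - A^3)
V(D2) = -x^(1/2) - x^(5/2)  [13 crossings, <D> = A^-1 + A^7, w = +3]
V(D3) = x^(-9/2) - x^(-5/2) - x^(-3/2) - x^(-1/2)  [13 crossings, <D> = A^-7 + A^-3 + A - A^9, w = -3]
why: V(x) takes 2 values over 3 diagrams, fixing the grouping


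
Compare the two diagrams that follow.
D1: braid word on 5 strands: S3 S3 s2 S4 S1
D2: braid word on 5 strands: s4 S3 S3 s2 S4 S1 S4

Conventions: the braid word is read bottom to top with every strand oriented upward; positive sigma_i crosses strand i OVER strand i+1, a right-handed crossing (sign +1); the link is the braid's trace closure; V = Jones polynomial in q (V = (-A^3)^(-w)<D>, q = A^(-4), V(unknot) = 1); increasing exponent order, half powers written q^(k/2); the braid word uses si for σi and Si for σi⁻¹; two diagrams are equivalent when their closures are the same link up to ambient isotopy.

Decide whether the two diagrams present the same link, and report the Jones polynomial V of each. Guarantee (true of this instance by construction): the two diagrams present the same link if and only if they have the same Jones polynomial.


equivalent: yes
V(D1) = -q^(-5/2) - q^(-1/2)  (w -3, c 5, <D> = A^-7 + A)
D2 (bracket A^-7 + A; 7 crossings at w = -3): V = -q^(-5/2) - q^(-1/2)
why: all 2 diagrams share one V(q), hence one class


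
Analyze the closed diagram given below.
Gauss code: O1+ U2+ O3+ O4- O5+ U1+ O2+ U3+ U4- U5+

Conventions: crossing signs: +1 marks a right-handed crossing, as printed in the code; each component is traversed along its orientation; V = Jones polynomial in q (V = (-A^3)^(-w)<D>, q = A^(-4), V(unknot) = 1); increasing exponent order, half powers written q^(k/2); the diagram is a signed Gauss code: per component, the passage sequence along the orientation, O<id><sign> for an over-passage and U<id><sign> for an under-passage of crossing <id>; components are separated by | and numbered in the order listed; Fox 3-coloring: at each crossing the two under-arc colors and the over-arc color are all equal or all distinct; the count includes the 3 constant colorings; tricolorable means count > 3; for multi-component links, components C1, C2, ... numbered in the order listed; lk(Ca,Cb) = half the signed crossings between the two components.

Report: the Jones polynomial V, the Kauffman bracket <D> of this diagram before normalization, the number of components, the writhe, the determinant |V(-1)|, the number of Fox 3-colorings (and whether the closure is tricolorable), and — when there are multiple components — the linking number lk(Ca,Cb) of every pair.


V = q + q^3 - q^4
<D> = A^-7 - A^-3 - A^5 (w = +3)
1 component over 5 crossings, w = +3
9 Fox colorings among 3^5, |V(-1)| = 3: tricolorable
why: w = +3 shifts under R1 moves; the (-A^3)^(-3) factor cancels that in V


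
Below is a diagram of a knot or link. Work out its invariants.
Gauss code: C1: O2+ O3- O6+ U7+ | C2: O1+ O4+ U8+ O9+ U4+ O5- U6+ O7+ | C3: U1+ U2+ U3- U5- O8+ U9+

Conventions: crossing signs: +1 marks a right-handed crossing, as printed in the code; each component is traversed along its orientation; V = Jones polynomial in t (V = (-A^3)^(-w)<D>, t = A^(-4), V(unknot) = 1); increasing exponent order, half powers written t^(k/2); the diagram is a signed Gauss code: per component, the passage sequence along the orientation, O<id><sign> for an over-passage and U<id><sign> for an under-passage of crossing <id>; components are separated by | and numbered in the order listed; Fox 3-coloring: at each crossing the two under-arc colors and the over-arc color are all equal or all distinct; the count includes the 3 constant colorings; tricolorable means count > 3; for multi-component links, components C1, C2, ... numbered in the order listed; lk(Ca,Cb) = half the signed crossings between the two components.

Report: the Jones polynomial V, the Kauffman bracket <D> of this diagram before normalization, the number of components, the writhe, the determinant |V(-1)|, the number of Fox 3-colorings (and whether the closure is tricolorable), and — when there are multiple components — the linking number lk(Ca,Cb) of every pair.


Jones polynomial: V(t) = t + 2t^3 + t^5
<D> = -A^-5 - 2A^3 - A^11; writhe +5
components 3, writhe +5 (9 crossings)
linking number lk(C1,C2) = +1
lk(C1,C3): 0
lk(C2,C3) = +1
3-colorings: 3 of 3^9, det 4 — not tricolorable
note: the span of V is 4, within the link bound 9 + 3 - 1


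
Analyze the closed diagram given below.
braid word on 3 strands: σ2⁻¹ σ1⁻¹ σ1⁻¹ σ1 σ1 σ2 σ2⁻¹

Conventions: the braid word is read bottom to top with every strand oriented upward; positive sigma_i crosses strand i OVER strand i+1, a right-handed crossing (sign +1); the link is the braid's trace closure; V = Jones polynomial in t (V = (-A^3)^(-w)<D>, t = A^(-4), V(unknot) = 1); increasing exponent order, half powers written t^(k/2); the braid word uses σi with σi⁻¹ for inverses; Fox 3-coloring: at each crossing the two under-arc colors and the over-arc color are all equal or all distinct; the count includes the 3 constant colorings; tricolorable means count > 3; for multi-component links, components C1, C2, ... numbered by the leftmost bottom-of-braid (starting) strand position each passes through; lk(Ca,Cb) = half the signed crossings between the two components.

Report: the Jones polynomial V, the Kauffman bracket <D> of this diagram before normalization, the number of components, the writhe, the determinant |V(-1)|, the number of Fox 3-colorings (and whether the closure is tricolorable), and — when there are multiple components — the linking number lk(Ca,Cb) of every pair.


V = -t^(-1/2) - t^(1/2)
<D> = A^-5 + A^-1 (w = -1)
2 components over 7 crossings, w = -1
lk(C1,C2): 0
9 Fox colorings among 3^7, |V(-1)| = 0: tricolorable
why: palindromic: swapping t for 1/t fixes V


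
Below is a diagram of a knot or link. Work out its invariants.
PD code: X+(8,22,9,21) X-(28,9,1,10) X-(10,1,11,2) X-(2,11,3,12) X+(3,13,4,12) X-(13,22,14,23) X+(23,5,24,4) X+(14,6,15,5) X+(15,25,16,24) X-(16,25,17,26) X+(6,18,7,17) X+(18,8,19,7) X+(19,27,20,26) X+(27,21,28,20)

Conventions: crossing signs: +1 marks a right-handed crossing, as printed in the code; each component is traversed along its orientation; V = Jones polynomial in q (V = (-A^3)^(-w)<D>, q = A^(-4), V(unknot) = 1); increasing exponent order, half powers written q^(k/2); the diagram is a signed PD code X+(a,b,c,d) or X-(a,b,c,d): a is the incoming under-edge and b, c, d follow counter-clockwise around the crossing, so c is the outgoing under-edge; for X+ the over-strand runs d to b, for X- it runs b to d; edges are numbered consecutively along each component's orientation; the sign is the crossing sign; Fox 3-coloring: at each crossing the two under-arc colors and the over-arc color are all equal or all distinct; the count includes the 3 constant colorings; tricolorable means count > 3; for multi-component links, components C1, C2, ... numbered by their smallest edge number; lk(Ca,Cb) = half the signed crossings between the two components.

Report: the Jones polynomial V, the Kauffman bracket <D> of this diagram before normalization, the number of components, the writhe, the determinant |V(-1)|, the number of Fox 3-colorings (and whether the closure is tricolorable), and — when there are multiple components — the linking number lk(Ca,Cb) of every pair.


Jones polynomial: V(q) = 2q - 2q^2 + 3q^3 - 3q^4 + 2q^5 - 2q^6 + q^7
<D> = A^-16 - 2A^-12 + 2A^-8 - 3A^-4 + 3 - 2A^4 + 2A^8; writhe +4
components 1, writhe +4 (14 crossings)
3-colorings: 9 of 3^14, det 15 — tricolorable
note: w = +4 (over 14 crossings) is diagram-only; (-A^3)^(-4) removes it from V


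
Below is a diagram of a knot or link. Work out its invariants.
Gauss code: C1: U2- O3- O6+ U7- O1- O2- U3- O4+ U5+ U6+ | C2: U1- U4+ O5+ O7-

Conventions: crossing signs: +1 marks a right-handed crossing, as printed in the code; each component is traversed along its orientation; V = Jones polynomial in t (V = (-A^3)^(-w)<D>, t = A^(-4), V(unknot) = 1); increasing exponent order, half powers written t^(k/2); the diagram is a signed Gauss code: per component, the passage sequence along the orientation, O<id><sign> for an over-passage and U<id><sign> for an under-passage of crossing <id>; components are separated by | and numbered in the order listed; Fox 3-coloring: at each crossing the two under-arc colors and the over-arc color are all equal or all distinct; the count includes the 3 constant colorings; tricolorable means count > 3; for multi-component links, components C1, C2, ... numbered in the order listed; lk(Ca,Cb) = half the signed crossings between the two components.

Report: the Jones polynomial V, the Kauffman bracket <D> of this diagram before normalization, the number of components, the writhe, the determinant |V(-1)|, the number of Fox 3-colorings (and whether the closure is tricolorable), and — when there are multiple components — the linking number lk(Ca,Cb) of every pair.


V = t^(-7/2) - 2t^(-5/2) + t^(-3/2) - 2t^(-1/2) + t^(1/2) - t^(3/2)
<D> = A^-9 - A^-5 + 2A^-1 - A^3 + 2A^7 - A^11 (w = -1)
2 components over 7 crossings, w = -1
lk(C1,C2): 0
3 Fox colorings among 3^7, |V(-1)| = 8: not tricolorable
why: |V(-1)| = 8: so not tricolorable, since 3 does not divide 8


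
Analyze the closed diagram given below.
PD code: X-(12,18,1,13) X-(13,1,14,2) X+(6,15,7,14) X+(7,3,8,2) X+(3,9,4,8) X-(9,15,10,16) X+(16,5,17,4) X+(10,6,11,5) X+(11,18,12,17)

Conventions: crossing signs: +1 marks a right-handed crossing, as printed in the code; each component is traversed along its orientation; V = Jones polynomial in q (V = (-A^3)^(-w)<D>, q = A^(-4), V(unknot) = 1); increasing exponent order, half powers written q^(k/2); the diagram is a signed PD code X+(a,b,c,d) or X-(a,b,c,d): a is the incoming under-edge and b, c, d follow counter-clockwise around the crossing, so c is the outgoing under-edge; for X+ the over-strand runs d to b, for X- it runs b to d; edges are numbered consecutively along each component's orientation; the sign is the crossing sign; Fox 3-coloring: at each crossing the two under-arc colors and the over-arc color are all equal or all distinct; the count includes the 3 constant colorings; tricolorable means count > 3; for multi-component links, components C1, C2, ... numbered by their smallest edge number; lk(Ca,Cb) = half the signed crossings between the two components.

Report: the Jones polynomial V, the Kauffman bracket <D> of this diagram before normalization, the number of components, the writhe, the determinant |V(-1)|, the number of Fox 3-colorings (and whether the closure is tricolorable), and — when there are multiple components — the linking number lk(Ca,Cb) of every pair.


V(q) = -2q^(1/2) + q^(3/2) - 2q^(5/2) + q^(7/2) - q^(9/2) + q^(11/2)
bracket: -A^-13 + A^-9 - A^-5 + 2A^-1 - A^3 + 2A^7, w = +3
2 components, writhe +3, over 9 crossings
lk(C1,C2) = 0
det 8, colorings 3 of 3^9 — not tricolorable
observation: the span of V is 5, within the link bound 9 + 2 - 1


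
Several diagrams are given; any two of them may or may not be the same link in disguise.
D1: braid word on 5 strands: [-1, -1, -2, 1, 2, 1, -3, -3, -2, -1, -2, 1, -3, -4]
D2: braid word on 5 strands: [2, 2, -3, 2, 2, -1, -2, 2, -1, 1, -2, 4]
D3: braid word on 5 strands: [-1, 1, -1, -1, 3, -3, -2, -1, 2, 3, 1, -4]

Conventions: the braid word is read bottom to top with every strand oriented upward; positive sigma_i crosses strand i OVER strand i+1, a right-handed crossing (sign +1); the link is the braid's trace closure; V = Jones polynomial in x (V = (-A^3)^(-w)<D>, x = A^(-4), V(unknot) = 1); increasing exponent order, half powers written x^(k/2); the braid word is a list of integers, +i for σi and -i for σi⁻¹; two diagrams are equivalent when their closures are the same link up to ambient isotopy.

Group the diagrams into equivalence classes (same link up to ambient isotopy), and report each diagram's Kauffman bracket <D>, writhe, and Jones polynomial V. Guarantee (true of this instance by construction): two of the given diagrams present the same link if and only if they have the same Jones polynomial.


grouping into links: {D1} | {D2} | {D3}
V(D1) = -x^-6 + x^-5 - x^-4 + 2x^-3 - x^-2 + x^-1  (w -6, c 14, <D> = A^-14 - A^-10 + 2A^-6 - A^-2 + A^2 - A^6)
V(D2) = x + x^3 - x^4  [12 crossings, <D> = -A^-10 + A^-6 + A^2, w = +2]
V(D3) = 1  (w -2, c 12, <D> = A^-6)
key observation: V(x) takes 3 values over 3 diagrams, fixing the grouping


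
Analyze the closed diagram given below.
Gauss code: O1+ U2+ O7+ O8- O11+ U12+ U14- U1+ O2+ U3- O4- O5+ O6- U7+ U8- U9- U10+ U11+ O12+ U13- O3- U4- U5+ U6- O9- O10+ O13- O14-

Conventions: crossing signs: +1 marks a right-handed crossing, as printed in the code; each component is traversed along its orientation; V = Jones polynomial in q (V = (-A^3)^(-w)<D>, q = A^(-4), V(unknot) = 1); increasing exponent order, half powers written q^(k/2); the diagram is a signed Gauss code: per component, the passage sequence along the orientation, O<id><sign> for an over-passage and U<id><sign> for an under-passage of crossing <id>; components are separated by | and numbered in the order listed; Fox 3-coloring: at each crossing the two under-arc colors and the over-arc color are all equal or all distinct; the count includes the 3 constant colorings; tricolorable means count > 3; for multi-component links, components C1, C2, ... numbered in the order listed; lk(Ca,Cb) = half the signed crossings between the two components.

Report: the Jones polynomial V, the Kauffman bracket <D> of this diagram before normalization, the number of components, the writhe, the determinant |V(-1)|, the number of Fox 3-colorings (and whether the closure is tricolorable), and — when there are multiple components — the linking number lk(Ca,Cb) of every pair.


V = -q^-3 + 2q^-2 - 2q^-1 + 3 - 2q + 2q^2 - q^3
<D> = -A^-12 + 2A^-8 - 2A^-4 + 3 - 2A^4 + 2A^8 - A^12 (w = 0)
1 component over 14 crossings, w = 0
3 Fox colorings among 3^14, |V(-1)| = 13: not tricolorable
why: |V(-1)| = 13: so not tricolorable, since 3 does not divide 13


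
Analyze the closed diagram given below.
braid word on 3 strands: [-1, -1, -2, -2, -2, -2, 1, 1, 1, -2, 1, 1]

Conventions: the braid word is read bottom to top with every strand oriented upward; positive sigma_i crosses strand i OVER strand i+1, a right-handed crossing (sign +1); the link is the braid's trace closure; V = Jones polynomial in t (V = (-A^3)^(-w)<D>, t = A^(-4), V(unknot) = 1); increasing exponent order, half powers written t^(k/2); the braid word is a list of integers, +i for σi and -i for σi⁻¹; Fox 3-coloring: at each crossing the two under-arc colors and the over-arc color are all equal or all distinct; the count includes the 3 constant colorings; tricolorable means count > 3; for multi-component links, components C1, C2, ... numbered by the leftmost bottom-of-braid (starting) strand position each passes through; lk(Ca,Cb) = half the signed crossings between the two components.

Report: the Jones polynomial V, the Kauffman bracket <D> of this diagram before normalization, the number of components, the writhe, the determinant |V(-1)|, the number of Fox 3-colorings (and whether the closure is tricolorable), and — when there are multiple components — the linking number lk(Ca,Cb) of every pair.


V(t) = -t^-6 + t^-5 - 2t^-4 + 3t^-3 - 2t^-2 + 3t^-1 - 1 + t - t^2
bracket: -A^-14 + A^-10 - A^-6 + 3A^-2 - 2A^2 + 3A^6 - 2A^10 + A^14 - A^18, w = -2
1 component, writhe -2, over 12 crossings
det 15, colorings 9 of 3^12 — tricolorable
observation: det 15 = |V(-1)|; divisible by 3, so tricolorable


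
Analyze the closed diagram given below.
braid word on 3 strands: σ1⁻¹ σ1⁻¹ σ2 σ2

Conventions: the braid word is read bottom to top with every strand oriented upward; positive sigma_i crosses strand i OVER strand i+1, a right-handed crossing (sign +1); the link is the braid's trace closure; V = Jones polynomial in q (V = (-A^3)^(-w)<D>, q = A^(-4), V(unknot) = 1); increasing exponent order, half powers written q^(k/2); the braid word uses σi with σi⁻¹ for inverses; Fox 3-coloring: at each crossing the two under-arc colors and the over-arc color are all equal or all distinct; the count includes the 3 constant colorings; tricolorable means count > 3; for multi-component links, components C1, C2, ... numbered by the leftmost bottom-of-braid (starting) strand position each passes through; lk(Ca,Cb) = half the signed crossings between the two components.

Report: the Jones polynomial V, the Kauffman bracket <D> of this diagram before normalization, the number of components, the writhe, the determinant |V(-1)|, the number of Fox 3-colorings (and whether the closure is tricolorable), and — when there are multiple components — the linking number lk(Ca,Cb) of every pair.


V(q) = q^-2 + 2 + q^2
bracket: A^-8 + 2 + A^8, w = 0
3 components, writhe 0, over 4 crossings
lk(C1,C2) = -1
linking number lk(C1,C3) = 0
lk(C2,C3): +1
det 4, colorings 3 of 3^4 — not tricolorable
observation: V is palindromic (span 4, det 4): q -> 1/q fixes it; necessary, not sufficient, for amphichirality


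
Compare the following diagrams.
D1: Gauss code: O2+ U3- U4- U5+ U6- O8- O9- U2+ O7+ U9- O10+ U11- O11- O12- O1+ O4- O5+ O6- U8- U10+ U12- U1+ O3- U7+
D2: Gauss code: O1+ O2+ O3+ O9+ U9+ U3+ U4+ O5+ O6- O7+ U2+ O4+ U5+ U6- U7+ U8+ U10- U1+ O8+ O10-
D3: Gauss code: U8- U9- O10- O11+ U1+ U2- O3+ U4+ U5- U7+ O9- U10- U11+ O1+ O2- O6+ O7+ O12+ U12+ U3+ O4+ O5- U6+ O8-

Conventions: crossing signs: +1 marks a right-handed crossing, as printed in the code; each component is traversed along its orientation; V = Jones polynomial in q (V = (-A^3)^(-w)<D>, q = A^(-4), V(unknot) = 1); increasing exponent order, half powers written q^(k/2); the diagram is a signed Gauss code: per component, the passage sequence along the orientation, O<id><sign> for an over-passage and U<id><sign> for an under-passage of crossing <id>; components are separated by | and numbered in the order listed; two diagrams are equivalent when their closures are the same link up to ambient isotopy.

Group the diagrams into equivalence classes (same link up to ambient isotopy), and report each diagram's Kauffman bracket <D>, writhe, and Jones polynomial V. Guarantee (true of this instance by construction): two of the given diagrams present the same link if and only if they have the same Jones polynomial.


classes: {D1} | {D2} | {D3}
V(D1) = q^-4 - q^-3 + q^-2 - 2q^-1 + 2 - q + q^2  [12 crossings, <D> = A^-14 - A^-10 + 2A^-6 - 2A^-2 + A^2 - A^6 + A^10, w = -2]
D2 (bracket -A^2 + A^6 + A^14; 10 crossings at w = +6): V = q + q^3 - q^4
D3 (bracket A^6; 12 crossings at w = +2): V = 1
note: comparing 3 Jones polynomials yields 3 groups


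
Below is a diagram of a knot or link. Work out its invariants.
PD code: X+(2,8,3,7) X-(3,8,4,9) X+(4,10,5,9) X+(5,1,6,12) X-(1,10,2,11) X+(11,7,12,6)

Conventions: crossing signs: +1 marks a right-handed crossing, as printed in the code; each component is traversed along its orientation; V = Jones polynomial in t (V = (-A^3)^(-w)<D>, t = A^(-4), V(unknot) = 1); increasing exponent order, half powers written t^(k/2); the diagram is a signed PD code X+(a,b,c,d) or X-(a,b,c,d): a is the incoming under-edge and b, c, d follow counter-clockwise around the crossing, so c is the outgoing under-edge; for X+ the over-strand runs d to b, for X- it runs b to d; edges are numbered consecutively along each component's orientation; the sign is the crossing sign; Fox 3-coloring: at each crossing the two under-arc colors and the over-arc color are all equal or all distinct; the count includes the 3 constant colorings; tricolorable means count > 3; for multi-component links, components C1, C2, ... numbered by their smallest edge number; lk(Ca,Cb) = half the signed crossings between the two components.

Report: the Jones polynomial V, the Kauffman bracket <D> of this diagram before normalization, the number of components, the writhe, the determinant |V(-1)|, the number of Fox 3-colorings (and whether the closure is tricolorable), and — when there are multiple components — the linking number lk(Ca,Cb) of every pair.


V = 1
<D> = A^6 (w = +2)
1 component over 6 crossings, w = +2
3 Fox colorings among 3^6, |V(-1)| = 1: not tricolorable
why: det 1 = |V(-1)|; not divisible by 3, so not tricolorable


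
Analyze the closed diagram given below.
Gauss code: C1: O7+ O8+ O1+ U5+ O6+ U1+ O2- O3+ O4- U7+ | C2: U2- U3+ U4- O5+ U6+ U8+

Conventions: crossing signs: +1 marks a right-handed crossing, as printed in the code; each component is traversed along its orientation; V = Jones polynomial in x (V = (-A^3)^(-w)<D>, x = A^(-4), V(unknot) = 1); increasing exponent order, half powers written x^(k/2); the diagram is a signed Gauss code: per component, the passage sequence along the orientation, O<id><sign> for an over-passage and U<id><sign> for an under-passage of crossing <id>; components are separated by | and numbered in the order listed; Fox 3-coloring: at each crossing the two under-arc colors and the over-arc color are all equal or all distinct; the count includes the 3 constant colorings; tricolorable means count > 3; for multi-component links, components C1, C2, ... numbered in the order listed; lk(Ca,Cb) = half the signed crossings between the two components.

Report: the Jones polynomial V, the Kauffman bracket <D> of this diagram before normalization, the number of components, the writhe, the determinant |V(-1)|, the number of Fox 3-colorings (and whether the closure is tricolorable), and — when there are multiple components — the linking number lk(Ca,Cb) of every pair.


Jones polynomial: V(x) = -x^(1/2) - x^(5/2)
<D> = -A^2 - A^10; writhe +4
components 2, writhe +4 (8 crossings)
linking number lk(C1,C2) = +1
3-colorings: 3 of 3^8, det 2 — not tricolorable
note: the 1 component pair carries total linking +1
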